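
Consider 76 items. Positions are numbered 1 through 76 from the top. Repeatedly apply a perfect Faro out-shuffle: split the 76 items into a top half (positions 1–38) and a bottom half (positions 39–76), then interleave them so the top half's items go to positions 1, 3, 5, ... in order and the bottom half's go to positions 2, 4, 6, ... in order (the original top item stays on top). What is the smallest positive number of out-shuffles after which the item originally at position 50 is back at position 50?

Follow position 50 under repeated out-shuffles:
50 → 24 → 47 → 18 → 35 → 69 → 62 → 48 → 20 → 39 → 2 → 3 → 5 → 9 → 17 → 33 → 65 → 54 → 32 → 63 → 50
It first returns after 20 out-shuffles.

20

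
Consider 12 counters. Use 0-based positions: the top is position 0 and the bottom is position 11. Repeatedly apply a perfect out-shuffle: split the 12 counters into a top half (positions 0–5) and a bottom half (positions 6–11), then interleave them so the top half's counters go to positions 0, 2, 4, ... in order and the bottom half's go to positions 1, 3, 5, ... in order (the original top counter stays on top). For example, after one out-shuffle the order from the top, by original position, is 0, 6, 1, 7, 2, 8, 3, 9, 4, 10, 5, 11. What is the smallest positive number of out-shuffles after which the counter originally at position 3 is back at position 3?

Follow position 3 under repeated out-shuffles:
3 → 6 → 1 → 2 → 4 → 8 → 5 → 10 → 9 → 7 → 3
It first returns after 10 out-shuffles.

10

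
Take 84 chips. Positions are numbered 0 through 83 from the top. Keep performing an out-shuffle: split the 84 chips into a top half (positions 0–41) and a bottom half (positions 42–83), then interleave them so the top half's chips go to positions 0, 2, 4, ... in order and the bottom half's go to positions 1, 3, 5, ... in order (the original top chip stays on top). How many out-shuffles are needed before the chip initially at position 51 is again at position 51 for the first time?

Follow position 51 under repeated out-shuffles:
51 → 19 → 38 → 76 → 69 → 55 → 27 → 54 → ... → 51 (length 82)
It first returns after 82 out-shuffles.

82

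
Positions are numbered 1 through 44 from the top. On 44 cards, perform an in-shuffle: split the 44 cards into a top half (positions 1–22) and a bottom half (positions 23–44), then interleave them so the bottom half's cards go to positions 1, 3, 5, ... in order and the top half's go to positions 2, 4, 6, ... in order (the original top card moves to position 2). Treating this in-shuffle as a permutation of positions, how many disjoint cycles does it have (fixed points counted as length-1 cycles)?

7

Trace each unvisited position around until it returns:
(1 2 4 8 16 32 ... len 12) (3 6 12 24) (5 10 20 40 35 25) (7 14 28 11 22 44 ... len 12) (9 18 36 27) (15 30) (21 42 39 33)
7 cycles in total.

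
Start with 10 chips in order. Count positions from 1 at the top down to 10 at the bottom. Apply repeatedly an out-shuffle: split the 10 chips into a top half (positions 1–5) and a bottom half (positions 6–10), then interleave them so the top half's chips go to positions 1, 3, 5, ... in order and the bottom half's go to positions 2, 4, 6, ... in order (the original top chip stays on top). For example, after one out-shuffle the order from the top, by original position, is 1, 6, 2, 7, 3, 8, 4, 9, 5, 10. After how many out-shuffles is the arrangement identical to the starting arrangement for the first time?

The out-shuffle permutes the 10 positions with cycle lengths [1, 1, 2, 6].
Every chip is home exactly when every cycle has completed a whole number of laps, i.e. after lcm(1, 2, 6) = 6 out-shuffles.

6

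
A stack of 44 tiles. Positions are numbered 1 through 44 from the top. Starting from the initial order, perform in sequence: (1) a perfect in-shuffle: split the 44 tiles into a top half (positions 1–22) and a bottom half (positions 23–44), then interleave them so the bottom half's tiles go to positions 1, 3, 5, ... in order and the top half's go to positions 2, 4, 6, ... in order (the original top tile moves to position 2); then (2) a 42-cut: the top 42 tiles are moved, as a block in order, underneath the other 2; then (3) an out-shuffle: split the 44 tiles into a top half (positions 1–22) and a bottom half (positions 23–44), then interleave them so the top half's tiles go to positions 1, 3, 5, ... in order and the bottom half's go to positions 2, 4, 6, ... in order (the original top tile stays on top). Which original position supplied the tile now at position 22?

Undo the operations in reverse order, starting from position 22:
  undo op 3 (out-shuffle, from bottom half): 22 ← 33
  undo op 2 (cut 42): 33 ← 31
  undo op 1 (in-shuffle, from bottom half): 31 ← 38
So the tile at position 22 came from original position 38.

38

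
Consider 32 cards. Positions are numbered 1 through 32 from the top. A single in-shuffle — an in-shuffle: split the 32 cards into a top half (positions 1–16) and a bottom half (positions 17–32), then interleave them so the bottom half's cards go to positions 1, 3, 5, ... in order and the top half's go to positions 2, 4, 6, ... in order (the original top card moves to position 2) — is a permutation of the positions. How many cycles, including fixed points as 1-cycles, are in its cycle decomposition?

Trace each unvisited position around until it returns:
(1 2 4 8 16 32 31 29 25 17) (3 6 12 24 15 30 27 21 9 18) (5 10 20 7 14 28 23 13 26 19) (11 22)
4 cycles in total.

4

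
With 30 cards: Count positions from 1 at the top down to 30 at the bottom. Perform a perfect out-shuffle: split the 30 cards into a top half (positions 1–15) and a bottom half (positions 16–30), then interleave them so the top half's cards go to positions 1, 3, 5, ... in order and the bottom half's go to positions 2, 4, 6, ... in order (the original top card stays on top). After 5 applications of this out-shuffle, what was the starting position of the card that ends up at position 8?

13

Work backwards from position 8, undoing one out-shuffle at a time:
8 ← 19 ← 10 ← 20 ← 25 ← 13
So the card now at position 8 started at position 13.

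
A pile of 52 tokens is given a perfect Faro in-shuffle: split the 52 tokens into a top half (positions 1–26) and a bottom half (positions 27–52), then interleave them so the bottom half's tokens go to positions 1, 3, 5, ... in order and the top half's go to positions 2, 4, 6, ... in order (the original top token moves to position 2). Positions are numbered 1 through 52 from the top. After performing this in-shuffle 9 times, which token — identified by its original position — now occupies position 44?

27

Work backwards from position 44, undoing one in-shuffle at a time:
44 ← 22 ← 11 ← 32 ← 16 ← 8 ← 4 ← 2 ← 1 ← 27
So the token now at position 44 started at position 27.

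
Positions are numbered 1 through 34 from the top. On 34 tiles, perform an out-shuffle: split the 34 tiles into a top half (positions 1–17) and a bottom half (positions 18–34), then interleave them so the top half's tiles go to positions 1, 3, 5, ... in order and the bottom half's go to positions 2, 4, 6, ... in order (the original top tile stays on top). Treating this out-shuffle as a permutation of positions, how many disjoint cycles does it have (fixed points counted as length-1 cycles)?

Trace each unvisited position around until it returns:
(1) (2 3 5 9 17 33 32 30 26 18) (4 7 13 25 16 31 28 22 10 19) (6 11 21 8 15 29 24 14 27 20) (12 23) (34)
6 cycles in total.

6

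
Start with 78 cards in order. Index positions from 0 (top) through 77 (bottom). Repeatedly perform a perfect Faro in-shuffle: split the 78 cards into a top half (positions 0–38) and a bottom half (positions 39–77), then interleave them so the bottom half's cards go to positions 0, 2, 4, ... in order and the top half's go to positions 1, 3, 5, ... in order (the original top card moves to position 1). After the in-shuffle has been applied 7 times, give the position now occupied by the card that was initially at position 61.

35

Track the card's position through each in-shuffle:
61 → 44 → 10 → 21 → 43 → 8 → 17 → 35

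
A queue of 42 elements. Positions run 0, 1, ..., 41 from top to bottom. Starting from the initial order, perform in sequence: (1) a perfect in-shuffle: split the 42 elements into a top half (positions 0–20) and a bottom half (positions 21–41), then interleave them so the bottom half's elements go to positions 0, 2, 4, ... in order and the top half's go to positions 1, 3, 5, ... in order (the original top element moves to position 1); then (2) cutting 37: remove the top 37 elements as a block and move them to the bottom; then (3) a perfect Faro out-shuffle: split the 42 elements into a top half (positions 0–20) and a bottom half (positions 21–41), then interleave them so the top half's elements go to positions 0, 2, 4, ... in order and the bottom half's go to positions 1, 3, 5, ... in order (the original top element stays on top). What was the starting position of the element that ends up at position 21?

34

Undo the operations in reverse order, starting from position 21:
  undo op 3 (out-shuffle, from bottom half): 21 ← 31
  undo op 2 (cut 37): 31 ← 26
  undo op 1 (in-shuffle, from bottom half): 26 ← 34
So the element at position 21 came from original position 34.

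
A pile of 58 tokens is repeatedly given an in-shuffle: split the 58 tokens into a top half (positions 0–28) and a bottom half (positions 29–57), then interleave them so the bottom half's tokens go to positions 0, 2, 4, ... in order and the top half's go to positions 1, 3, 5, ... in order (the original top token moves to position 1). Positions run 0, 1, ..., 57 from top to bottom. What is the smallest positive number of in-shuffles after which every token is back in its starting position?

58

The in-shuffle permutes the 58 positions with cycle lengths [58].
Every token is home exactly when every cycle has completed a whole number of laps, i.e. after lcm(58) = 58 in-shuffles.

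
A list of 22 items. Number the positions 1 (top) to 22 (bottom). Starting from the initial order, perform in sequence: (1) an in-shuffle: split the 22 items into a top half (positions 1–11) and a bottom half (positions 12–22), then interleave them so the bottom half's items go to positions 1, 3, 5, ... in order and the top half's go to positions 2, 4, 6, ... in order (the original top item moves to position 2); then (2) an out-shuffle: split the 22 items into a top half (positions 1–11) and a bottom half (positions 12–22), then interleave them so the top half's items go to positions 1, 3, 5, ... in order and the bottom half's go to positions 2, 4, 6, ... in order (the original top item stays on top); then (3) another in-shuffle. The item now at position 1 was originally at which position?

20

Undo the operations in reverse order, starting from position 1:
  undo op 3 (in-shuffle, from bottom half): 1 ← 12
  undo op 2 (out-shuffle, from bottom half): 12 ← 17
  undo op 1 (in-shuffle, from bottom half): 17 ← 20
So the item at position 1 came from original position 20.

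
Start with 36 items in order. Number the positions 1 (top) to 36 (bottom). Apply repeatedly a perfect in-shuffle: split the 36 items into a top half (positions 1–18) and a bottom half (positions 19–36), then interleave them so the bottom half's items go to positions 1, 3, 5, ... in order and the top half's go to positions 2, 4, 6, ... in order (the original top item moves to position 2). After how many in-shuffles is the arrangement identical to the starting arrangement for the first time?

36

The in-shuffle permutes the 36 positions with cycle lengths [36].
Every item is home exactly when every cycle has completed a whole number of laps, i.e. after lcm(36) = 36 in-shuffles.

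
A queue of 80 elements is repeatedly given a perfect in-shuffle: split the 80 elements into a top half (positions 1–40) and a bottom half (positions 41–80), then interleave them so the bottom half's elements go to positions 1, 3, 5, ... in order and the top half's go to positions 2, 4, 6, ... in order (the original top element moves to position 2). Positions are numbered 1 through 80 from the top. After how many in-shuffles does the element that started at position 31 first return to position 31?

54

Follow position 31 under repeated in-shuffles:
31 → 62 → 43 → 5 → 10 → 20 → 40 → 80 → ... → 31 (length 54)
It first returns after 54 in-shuffles.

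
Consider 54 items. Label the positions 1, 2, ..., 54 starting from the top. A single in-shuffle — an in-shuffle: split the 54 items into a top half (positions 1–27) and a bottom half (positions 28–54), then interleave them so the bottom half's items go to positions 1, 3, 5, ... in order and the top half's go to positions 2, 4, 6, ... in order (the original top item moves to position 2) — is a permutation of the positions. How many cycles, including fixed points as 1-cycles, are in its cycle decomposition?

4

Trace each unvisited position around until it returns:
(1 2 4 8 16 32 ... len 20) (3 6 12 24 48 41 ... len 20) (5 10 20 40 25 50 45 35 15 30) (11 22 44 33)
4 cycles in total.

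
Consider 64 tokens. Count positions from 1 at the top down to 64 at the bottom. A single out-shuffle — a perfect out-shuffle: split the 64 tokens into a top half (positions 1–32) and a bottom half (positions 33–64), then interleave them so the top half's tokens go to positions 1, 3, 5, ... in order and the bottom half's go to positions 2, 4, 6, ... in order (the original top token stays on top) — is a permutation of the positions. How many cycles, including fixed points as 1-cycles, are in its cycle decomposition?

Trace each unvisited position around until it returns:
(1) (2 3 5 9 17 33) (4 7 13 25 49 34) (6 11 21 41 18 35) (8 15 29 57 50 36) (10 19 37) (12 23 45 26 51 38) (14 27 53 42 20 39) ... plus 6 more
14 cycles in total.

14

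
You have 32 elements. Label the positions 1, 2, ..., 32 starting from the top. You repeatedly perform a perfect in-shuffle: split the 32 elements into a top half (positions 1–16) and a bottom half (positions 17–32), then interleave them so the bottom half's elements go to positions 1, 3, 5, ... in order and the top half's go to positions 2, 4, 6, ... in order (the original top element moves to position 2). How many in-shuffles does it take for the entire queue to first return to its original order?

10

The in-shuffle permutes the 32 positions with cycle lengths [2, 10, 10, 10].
Every element is home exactly when every cycle has completed a whole number of laps, i.e. after lcm(2, 10) = 10 in-shuffles.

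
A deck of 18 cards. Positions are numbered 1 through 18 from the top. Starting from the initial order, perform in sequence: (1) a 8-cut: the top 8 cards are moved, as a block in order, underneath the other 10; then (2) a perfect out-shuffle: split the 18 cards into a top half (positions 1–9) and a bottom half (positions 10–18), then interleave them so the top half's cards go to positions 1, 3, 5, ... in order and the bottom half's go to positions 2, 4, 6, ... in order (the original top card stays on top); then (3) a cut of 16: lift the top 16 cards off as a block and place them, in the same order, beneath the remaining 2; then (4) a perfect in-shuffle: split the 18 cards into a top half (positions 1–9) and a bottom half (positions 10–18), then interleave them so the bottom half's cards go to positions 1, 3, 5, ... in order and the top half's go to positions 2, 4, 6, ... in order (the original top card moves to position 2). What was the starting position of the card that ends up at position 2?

17

Undo the operations in reverse order, starting from position 2:
  undo op 4 (in-shuffle, from top half): 2 ← 1
  undo op 3 (cut 16): 1 ← 17
  undo op 2 (out-shuffle, from top half): 17 ← 9
  undo op 1 (cut 8): 9 ← 17
So the card at position 2 came from original position 17.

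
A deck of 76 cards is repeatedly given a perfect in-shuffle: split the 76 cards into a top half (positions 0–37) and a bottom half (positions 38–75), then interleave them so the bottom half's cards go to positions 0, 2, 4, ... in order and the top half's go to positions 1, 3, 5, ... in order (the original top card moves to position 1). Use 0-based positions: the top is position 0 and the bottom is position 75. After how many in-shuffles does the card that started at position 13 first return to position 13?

10

Follow position 13 under repeated in-shuffles:
13 → 27 → 55 → 34 → 69 → 62 → 48 → 20 → 41 → 6 → 13
It first returns after 10 in-shuffles.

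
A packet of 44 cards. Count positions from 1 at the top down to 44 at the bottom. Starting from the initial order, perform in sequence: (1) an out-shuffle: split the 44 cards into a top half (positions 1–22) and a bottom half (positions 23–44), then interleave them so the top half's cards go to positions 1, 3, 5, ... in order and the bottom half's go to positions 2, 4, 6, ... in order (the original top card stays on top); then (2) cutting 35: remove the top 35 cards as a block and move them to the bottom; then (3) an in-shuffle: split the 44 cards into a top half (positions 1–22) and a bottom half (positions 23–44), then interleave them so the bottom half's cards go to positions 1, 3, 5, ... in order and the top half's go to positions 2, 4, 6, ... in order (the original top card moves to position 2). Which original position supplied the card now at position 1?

29

Undo the operations in reverse order, starting from position 1:
  undo op 3 (in-shuffle, from bottom half): 1 ← 23
  undo op 2 (cut 35): 23 ← 14
  undo op 1 (out-shuffle, from bottom half): 14 ← 29
So the card at position 1 came from original position 29.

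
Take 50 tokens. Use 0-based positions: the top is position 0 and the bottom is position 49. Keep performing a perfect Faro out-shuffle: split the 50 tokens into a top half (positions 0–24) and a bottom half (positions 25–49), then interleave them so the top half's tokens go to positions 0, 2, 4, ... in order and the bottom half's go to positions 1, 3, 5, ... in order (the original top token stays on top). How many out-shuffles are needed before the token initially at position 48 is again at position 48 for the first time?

Follow position 48 under repeated out-shuffles:
48 → 47 → 45 → 41 → 33 → 17 → 34 → 19 → ... → 48 (length 21)
It first returns after 21 out-shuffles.

21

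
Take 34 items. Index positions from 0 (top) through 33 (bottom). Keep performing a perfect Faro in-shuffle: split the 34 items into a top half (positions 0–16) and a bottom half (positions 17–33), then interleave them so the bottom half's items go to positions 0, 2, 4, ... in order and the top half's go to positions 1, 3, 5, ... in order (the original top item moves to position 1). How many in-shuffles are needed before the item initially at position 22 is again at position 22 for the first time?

12

Follow position 22 under repeated in-shuffles:
22 → 10 → 21 → 8 → 17 → 0 → 1 → 3 → 7 → 15 → 31 → 28 → 22
It first returns after 12 in-shuffles.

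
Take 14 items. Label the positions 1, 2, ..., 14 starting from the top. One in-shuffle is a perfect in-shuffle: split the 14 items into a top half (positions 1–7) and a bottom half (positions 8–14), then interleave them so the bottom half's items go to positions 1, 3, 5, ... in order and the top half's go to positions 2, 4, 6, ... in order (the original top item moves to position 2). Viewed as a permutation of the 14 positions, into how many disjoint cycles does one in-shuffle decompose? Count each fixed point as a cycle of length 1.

Trace each unvisited position around until it returns:
(1 2 4 8) (3 6 12 9) (5 10) (7 14 13 11)
4 cycles in total.

4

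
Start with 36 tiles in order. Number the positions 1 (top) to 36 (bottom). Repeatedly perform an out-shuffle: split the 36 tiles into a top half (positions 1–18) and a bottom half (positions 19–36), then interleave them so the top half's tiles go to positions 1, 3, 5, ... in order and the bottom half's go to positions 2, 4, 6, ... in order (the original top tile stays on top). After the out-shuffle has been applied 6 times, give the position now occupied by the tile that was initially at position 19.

33

Track the tile's position through each out-shuffle:
19 → 2 → 3 → 5 → 9 → 17 → 33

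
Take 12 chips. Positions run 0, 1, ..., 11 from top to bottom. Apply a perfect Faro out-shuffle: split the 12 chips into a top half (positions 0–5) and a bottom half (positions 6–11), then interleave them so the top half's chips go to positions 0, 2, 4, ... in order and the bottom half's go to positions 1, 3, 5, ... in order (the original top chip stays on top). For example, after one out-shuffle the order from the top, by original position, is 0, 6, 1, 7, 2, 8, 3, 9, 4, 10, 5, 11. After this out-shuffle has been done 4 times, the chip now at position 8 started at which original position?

Work backwards from position 8, undoing one out-shuffle at a time:
8 ← 4 ← 2 ← 1 ← 6
So the chip now at position 8 started at position 6.

6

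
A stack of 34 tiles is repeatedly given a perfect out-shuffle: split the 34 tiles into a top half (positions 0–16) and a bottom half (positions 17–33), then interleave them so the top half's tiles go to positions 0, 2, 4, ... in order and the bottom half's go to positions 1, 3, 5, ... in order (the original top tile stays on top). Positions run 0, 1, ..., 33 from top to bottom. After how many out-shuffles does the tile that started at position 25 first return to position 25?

10

Follow position 25 under repeated out-shuffles:
25 → 17 → 1 → 2 → 4 → 8 → 16 → 32 → 31 → 29 → 25
It first returns after 10 out-shuffles.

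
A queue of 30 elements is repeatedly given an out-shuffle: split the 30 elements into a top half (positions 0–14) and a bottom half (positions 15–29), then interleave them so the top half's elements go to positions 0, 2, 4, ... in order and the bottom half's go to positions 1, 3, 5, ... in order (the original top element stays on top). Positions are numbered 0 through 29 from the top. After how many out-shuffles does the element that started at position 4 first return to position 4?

Follow position 4 under repeated out-shuffles:
4 → 8 → 16 → 3 → 6 → 12 → 24 → 19 → ... → 4 (length 28)
It first returns after 28 out-shuffles.

28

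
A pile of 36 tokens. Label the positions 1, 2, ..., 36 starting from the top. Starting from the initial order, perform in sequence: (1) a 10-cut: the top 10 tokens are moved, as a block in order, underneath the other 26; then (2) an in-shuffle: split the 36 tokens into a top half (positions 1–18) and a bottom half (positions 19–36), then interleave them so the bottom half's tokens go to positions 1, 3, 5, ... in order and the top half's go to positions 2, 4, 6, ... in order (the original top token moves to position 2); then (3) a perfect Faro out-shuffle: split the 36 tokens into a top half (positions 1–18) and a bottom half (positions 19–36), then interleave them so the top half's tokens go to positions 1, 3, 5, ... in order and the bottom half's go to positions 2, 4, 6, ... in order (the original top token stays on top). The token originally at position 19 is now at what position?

35

Track the token from position 19 forward through each operation:
  after op 1 (cut 10): 19 → 9
  after op 2 (in-shuffle): 9 → 18
  after op 3 (out-shuffle): 18 → 35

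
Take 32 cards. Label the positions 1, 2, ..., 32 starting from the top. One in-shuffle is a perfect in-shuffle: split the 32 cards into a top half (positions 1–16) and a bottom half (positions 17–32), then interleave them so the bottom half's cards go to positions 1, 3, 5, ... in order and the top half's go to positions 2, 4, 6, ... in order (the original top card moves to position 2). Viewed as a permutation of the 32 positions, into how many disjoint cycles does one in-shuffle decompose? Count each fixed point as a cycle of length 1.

4

Trace each unvisited position around until it returns:
(1 2 4 8 16 32 31 29 25 17) (3 6 12 24 15 30 27 21 9 18) (5 10 20 7 14 28 23 13 26 19) (11 22)
4 cycles in total.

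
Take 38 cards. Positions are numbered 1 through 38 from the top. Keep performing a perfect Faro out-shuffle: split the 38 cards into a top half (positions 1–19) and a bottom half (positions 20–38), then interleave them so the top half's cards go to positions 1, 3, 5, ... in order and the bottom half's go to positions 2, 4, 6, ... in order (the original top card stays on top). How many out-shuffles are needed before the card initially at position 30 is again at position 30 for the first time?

36

Follow position 30 under repeated out-shuffles:
30 → 22 → 6 → 11 → 21 → 4 → 7 → 13 → ... → 30 (length 36)
It first returns after 36 out-shuffles.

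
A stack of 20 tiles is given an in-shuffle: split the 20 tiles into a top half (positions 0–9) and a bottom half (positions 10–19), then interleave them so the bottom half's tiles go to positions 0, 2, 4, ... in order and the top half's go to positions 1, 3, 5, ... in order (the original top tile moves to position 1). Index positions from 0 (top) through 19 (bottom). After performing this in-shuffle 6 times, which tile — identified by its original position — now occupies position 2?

2

Work backwards from position 2, undoing one in-shuffle at a time:
2 ← 11 ← 5 ← 2 ← 11 ← 5 ← 2
So the tile now at position 2 started at position 2.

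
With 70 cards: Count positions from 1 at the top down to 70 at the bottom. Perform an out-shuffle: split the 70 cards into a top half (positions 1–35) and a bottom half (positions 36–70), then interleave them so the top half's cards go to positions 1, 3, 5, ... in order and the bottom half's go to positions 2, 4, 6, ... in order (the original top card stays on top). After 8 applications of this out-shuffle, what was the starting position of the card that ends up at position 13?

28

Work backwards from position 13, undoing one out-shuffle at a time:
13 ← 7 ← 4 ← 37 ← 19 ← 10 ← 40 ← 55 ← 28
So the card now at position 13 started at position 28.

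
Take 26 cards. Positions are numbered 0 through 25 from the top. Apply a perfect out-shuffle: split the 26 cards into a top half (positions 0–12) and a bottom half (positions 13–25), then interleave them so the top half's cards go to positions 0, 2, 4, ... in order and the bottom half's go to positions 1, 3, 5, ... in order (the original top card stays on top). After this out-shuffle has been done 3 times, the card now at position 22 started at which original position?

Work backwards from position 22, undoing one out-shuffle at a time:
22 ← 11 ← 18 ← 9
So the card now at position 22 started at position 9.

9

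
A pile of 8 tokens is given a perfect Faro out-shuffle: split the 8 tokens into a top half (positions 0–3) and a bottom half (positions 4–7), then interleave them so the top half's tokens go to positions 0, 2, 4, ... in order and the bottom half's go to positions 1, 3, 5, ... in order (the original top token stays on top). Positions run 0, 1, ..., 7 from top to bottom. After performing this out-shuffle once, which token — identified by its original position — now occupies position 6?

Work backwards from position 6, undoing one out-shuffle at a time:
6 ← 3
So the token now at position 6 started at position 3.

3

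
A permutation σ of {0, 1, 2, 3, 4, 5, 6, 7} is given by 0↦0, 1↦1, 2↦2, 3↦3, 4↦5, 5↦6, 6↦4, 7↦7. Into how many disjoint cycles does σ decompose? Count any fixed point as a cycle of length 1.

Cycle decomposition: (0) (1) (2) (3) (4 5 6) (7).
6 cycles.

6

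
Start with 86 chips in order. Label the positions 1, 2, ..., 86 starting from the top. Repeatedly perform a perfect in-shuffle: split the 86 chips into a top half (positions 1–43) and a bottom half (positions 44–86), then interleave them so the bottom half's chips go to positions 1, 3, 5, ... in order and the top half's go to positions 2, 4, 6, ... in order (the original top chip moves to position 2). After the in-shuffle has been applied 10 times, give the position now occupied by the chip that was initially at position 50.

Track the chip's position through each in-shuffle:
50 → 13 → 26 → 52 → 17 → 34 → 68 → 49 → 11 → 22 → 44

44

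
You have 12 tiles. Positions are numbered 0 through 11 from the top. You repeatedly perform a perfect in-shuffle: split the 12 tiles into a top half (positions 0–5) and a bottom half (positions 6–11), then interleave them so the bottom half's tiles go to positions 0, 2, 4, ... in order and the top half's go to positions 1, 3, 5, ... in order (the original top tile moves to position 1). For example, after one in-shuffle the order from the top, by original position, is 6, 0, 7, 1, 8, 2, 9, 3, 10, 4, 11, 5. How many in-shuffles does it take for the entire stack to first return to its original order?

The in-shuffle permutes the 12 positions with cycle lengths [12].
Every tile is home exactly when every cycle has completed a whole number of laps, i.e. after lcm(12) = 12 in-shuffles.

12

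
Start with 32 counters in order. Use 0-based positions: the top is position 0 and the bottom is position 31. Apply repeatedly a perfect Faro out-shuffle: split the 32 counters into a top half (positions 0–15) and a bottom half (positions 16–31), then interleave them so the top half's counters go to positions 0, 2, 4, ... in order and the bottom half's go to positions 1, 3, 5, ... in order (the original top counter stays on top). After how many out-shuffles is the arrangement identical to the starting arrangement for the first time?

The out-shuffle permutes the 32 positions with cycle lengths [1, 1, 5, 5, 5, 5, 5, 5].
Every counter is home exactly when every cycle has completed a whole number of laps, i.e. after lcm(1, 5) = 5 out-shuffles.

5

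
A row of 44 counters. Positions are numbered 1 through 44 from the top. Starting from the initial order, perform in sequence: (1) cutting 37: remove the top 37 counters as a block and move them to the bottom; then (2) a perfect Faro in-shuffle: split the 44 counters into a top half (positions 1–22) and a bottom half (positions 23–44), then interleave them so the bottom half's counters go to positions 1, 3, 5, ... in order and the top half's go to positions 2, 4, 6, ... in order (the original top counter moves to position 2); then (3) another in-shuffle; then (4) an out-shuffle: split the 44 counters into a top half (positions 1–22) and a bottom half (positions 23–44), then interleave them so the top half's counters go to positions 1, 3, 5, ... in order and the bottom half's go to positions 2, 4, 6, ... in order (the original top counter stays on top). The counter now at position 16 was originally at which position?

23

Undo the operations in reverse order, starting from position 16:
  undo op 4 (out-shuffle, from bottom half): 16 ← 30
  undo op 3 (in-shuffle, from top half): 30 ← 15
  undo op 2 (in-shuffle, from bottom half): 15 ← 30
  undo op 1 (cut 37): 30 ← 23
So the counter at position 16 came from original position 23.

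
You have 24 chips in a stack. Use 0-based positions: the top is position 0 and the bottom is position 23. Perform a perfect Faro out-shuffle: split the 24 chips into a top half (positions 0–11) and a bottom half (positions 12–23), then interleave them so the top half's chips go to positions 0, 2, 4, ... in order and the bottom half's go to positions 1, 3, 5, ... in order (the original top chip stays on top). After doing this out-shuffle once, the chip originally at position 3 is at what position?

Track the chip's position through each out-shuffle:
3 → 6

6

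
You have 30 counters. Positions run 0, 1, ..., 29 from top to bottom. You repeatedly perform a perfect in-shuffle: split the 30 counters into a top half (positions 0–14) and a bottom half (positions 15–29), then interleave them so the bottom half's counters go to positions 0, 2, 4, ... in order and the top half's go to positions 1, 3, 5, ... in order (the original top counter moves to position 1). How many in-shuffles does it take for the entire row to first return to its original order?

The in-shuffle permutes the 30 positions with cycle lengths [5, 5, 5, 5, 5, 5].
Every counter is home exactly when every cycle has completed a whole number of laps, i.e. after lcm(5) = 5 in-shuffles.

5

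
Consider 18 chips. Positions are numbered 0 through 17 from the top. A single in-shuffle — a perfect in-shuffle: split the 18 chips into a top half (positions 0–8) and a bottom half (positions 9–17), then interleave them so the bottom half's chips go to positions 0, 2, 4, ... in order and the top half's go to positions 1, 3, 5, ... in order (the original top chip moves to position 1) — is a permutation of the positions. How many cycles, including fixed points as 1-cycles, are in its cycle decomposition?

1

Trace each unvisited position around until it returns:
(0 1 3 7 15 12 ... len 18)
1 cycle in total.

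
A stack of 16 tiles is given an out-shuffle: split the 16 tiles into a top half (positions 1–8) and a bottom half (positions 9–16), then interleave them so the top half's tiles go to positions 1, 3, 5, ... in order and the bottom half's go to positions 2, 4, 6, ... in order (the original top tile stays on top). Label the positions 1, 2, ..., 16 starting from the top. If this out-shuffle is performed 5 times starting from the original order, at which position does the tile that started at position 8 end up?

Track the tile's position through each out-shuffle:
8 → 15 → 14 → 12 → 8 → 15

15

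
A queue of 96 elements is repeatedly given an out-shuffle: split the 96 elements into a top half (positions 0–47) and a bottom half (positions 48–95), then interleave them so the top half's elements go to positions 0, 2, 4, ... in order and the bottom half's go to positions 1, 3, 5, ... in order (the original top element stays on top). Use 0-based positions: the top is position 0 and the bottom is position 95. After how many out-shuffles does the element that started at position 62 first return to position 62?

36

Follow position 62 under repeated out-shuffles:
62 → 29 → 58 → 21 → 42 → 84 → 73 → 51 → ... → 62 (length 36)
It first returns after 36 out-shuffles.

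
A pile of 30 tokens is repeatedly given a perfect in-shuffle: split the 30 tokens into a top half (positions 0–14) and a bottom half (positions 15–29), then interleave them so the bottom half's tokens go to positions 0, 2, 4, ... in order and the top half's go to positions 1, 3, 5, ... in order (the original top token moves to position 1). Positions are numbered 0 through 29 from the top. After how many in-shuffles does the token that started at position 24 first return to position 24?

5

Follow position 24 under repeated in-shuffles:
24 → 18 → 6 → 13 → 27 → 24
It first returns after 5 in-shuffles.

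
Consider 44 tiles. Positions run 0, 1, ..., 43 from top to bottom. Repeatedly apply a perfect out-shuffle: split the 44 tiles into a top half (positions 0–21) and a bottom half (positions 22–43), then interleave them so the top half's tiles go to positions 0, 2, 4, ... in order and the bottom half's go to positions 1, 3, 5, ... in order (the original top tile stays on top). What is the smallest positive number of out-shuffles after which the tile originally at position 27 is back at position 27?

14

Follow position 27 under repeated out-shuffles:
27 → 11 → 22 → 1 → 2 → 4 → 8 → 16 → 32 → 21 → 42 → 41 → 39 → 35 → 27
It first returns after 14 out-shuffles.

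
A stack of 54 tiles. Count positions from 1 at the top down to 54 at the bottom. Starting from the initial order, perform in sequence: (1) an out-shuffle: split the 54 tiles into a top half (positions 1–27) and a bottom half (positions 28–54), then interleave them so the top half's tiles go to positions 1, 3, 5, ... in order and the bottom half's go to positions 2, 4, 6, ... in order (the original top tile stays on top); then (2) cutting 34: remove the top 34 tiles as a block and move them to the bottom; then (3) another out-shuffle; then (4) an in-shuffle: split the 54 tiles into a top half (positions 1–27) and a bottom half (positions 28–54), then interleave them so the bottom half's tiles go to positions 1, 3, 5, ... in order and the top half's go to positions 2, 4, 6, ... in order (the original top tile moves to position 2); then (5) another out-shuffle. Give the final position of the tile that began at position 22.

14

Track the tile from position 22 forward through each operation:
  after op 1 (out-shuffle): 22 → 43
  after op 2 (cut 34): 43 → 9
  after op 3 (out-shuffle): 9 → 17
  after op 4 (in-shuffle): 17 → 34
  after op 5 (out-shuffle): 34 → 14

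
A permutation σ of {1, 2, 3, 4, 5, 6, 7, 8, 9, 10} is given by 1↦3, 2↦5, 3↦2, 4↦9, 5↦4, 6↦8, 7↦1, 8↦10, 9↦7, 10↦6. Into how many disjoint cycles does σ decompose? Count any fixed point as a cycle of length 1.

2

Cycle decomposition: (1 3 2 5 4 9 7) (6 8 10).
2 cycles.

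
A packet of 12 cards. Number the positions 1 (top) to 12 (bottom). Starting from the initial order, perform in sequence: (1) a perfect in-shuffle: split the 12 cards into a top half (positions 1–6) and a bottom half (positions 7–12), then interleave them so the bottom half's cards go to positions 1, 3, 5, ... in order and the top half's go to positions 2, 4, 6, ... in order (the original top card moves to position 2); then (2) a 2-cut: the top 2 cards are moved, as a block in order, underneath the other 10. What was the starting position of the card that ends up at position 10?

6

Undo the operations in reverse order, starting from position 10:
  undo op 2 (cut 2): 10 ← 12
  undo op 1 (in-shuffle, from top half): 12 ← 6
So the card at position 10 came from original position 6.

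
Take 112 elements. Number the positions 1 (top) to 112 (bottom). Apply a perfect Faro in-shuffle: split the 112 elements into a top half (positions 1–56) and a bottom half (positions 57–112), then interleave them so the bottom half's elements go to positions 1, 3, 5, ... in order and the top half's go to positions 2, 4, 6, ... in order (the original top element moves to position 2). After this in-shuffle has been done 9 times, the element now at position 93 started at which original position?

75

Work backwards from position 93, undoing one in-shuffle at a time:
93 ← 103 ← 108 ← 54 ← 27 ← 70 ← 35 ← 74 ← 37 ← 75
So the element now at position 93 started at position 75.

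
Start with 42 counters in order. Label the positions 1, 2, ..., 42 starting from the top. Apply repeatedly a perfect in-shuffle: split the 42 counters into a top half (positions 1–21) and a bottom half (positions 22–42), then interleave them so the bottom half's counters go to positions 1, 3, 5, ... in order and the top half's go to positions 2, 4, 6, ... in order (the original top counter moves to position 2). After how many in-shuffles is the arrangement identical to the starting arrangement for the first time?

The in-shuffle permutes the 42 positions with cycle lengths [14, 14, 14].
Every counter is home exactly when every cycle has completed a whole number of laps, i.e. after lcm(14) = 14 in-shuffles.

14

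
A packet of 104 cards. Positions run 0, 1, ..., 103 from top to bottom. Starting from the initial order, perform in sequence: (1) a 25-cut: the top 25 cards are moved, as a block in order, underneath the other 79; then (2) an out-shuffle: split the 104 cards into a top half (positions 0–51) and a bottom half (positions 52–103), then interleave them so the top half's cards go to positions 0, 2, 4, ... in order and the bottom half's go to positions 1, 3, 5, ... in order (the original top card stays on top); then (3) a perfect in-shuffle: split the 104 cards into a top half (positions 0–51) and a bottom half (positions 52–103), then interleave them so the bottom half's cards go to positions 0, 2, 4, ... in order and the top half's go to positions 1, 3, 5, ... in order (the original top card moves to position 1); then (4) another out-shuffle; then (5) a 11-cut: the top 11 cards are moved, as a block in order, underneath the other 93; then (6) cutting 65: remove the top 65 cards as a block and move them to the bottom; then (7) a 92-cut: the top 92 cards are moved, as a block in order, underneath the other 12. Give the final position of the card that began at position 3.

76

Track the card from position 3 forward through each operation:
  after op 1 (cut 25): 3 → 82
  after op 2 (out-shuffle): 82 → 61
  after op 3 (in-shuffle): 61 → 18
  after op 4 (out-shuffle): 18 → 36
  after op 5 (cut 11): 36 → 25
  after op 6 (cut 65): 25 → 64
  after op 7 (cut 92): 64 → 76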